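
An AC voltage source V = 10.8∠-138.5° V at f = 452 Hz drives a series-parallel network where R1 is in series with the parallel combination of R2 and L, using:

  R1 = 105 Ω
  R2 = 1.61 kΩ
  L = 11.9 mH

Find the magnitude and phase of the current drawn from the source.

Step 1 — Angular frequency: ω = 2π·f = 2π·452 = 2840 rad/s.
Step 2 — Component impedances:
  R1: Z = R = 105 Ω
  R2: Z = R = 1610 Ω
  L: Z = jωL = j·2840·0.0119 = 0 + j33.8 Ω
Step 3 — Parallel branch: R2 || L = 1/(1/R2 + 1/L) = 0.7091 + j33.78 Ω.
Step 4 — Series with R1: Z_total = R1 + (R2 || L) = 105.7 + j33.78 Ω = 111∠17.7° Ω.
Step 5 — Source phasor: V = 10.8∠-138.5° V = -8.089 - j7.156 V.
Step 6 — Ohm's law: I = V / Z_total = (-8.089 - j7.156) / (105.7 + j33.78) = -0.08906 - j0.03924 A.
Step 7 — Convert to polar: |I| = 0.09732 A, ∠I = -156.2°.

I = 0.09732∠-156.2° A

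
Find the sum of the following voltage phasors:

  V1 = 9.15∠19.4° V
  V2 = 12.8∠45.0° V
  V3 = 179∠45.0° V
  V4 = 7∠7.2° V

Step 1 — Convert each phasor to rectangular form:
  V1 = 9.15·(cos(19.4°) + j·sin(19.4°)) = 8.63 + j3.039 V
  V2 = 12.8·(cos(45.0°) + j·sin(45.0°)) = 9.051 + j9.051 V
  V3 = 179·(cos(45.0°) + j·sin(45.0°)) = 126.6 + j126.6 V
  V4 = 7·(cos(7.2°) + j·sin(7.2°)) = 6.945 + j0.8773 V
Step 2 — Sum components: V_total = 151.2 + j139.5 V.
Step 3 — Convert to polar: |V_total| = 205.7 V, ∠V_total = 42.7°.

V_total = 205.7∠42.7° V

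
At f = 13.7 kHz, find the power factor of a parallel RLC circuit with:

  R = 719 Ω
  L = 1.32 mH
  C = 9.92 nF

Step 1 — Angular frequency: ω = 2π·f = 2π·1.37e+04 = 8.608e+04 rad/s.
Step 2 — Component impedances:
  R: Z = R = 719 Ω
  L: Z = jωL = j·8.608e+04·0.00132 = 0 + j113.6 Ω
  C: Z = 1/(jωC) = -j/(ω·C) = 0 - j1171 Ω
Step 3 — Parallel combination: 1/Z_total = 1/R + 1/L + 1/C; Z_total = 21.37 + j122.1 Ω = 124∠80.1° Ω.
Step 4 — Power factor: PF = cos(φ) = Re(Z)/|Z| = 21.368/123.95 = 0.1724.
Step 5 — Type: Im(Z) = 122.1 ⇒ lagging (phase φ = 80.1°).

PF = 0.1724 (lagging, φ = 80.1°)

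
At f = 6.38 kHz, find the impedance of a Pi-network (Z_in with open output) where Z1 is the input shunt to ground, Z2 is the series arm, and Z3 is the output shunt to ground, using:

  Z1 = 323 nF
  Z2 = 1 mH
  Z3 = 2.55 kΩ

Step 1 — Angular frequency: ω = 2π·f = 2π·6380 = 4.009e+04 rad/s.
Step 2 — Component impedances:
  Z1: Z = 1/(jωC) = -j/(ω·C) = 0 - j77.23 Ω
  Z2: Z = jωL = j·4.009e+04·0.001 = 0 + j40.09 Ω
  Z3: Z = R = 2550 Ω
Step 3 — With open output, the series arm Z2 and the output shunt Z3 appear in series to ground: Z2 + Z3 = 2550 + j40.09 Ω.
Step 4 — Parallel with input shunt Z1: Z_in = Z1 || (Z2 + Z3) = 2.339 - j77.2 Ω = 77.23∠-88.3° Ω.

Z = 2.339 - j77.2 Ω = 77.23∠-88.3° Ω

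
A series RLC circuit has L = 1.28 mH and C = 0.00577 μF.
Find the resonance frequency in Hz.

Step 1 — Resonance condition Im(Z)=0 gives ω₀ = 1/√(LC).
Step 2 — ω₀ = 1/√(0.00128·5.77e-09) = 3.68e+05 rad/s.
Step 3 — f₀ = ω₀/(2π) = 5.856e+04 Hz.

f₀ = 5.856e+04 Hz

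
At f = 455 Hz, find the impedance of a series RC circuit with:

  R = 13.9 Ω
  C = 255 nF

Step 1 — Angular frequency: ω = 2π·f = 2π·455 = 2859 rad/s.
Step 2 — Component impedances:
  R: Z = R = 13.9 Ω
  C: Z = 1/(jωC) = -j/(ω·C) = 0 - j1372 Ω
Step 3 — Series combination: Z_total = R + C = 13.9 - j1372 Ω = 1372∠-89.4° Ω.

Z = 13.9 - j1372 Ω = 1372∠-89.4° Ω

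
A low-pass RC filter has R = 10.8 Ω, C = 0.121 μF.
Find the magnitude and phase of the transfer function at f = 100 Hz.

Step 1 — Angular frequency: ω = 2π·100 = 628.3 rad/s.
Step 2 — Transfer function: H(jω) = 1/(1 + jωRC).
Step 3 — Denominator: 1 + jωRC = 1 + j·628.3·10.8·1.21e-07 = 1 + j0.0008211.
Step 4 — H = 1 - j0.0008211.
Step 5 — Magnitude: |H| = 1 (-0.0 dB); phase: φ = -0.0°.

|H| = 1 (-0.0 dB), φ = -0.0°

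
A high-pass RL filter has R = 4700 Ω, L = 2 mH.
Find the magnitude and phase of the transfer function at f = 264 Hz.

Step 1 — Angular frequency: ω = 2π·264 = 1659 rad/s.
Step 2 — Transfer function: H(jω) = jωL/(R + jωL).
Step 3 — Numerator jωL = j·3.318; denominator R + jωL = 4700 + j3.318.
Step 4 — H = 4.982e-07 + j0.0007059.
Step 5 — Magnitude: |H| = 0.0007059 (-63.0 dB); phase: φ = 90.0°.

|H| = 0.0007059 (-63.0 dB), φ = 90.0°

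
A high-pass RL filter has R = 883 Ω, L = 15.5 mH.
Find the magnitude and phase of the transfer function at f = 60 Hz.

Step 1 — Angular frequency: ω = 2π·60 = 377 rad/s.
Step 2 — Transfer function: H(jω) = jωL/(R + jωL).
Step 3 — Numerator jωL = j·5.843; denominator R + jωL = 883 + j5.843.
Step 4 — H = 4.379e-05 + j0.006617.
Step 5 — Magnitude: |H| = 0.006617 (-43.6 dB); phase: φ = 89.6°.

|H| = 0.006617 (-43.6 dB), φ = 89.6°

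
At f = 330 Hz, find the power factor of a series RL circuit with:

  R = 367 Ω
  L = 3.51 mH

Step 1 — Angular frequency: ω = 2π·f = 2π·330 = 2073 rad/s.
Step 2 — Component impedances:
  R: Z = R = 367 Ω
  L: Z = jωL = j·2073·0.00351 = 0 + j7.278 Ω
Step 3 — Series combination: Z_total = R + L = 367 + j7.278 Ω = 367.1∠1.1° Ω.
Step 4 — Power factor: PF = cos(φ) = Re(Z)/|Z| = 367/367.07 = 0.9998.
Step 5 — Type: Im(Z) = 7.278 ⇒ lagging (phase φ = 1.1°).

PF = 0.9998 (lagging, φ = 1.1°)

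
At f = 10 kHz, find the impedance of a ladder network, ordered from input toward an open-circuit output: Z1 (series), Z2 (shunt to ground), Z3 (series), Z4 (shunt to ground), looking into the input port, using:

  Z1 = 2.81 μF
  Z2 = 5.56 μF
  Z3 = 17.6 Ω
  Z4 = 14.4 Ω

Step 1 — Angular frequency: ω = 2π·f = 2π·1e+04 = 6.283e+04 rad/s.
Step 2 — Component impedances:
  Z1: Z = 1/(jωC) = -j/(ω·C) = 0 - j5.664 Ω
  Z2: Z = 1/(jωC) = -j/(ω·C) = 0 - j2.862 Ω
  Z3: Z = R = 17.6 Ω
  Z4: Z = R = 14.4 Ω
Step 3 — Ladder network (open output): work backward from the far end, alternating series and parallel combinations. Z_in = 0.254 - j8.504 Ω = 8.507∠-88.3° Ω.

Z = 0.254 - j8.504 Ω = 8.507∠-88.3° Ω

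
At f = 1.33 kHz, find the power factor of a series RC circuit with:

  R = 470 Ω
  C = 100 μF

Step 1 — Angular frequency: ω = 2π·f = 2π·1330 = 8357 rad/s.
Step 2 — Component impedances:
  R: Z = R = 470 Ω
  C: Z = 1/(jωC) = -j/(ω·C) = 0 - j1.197 Ω
Step 3 — Series combination: Z_total = R + C = 470 - j1.197 Ω = 470∠-0.1° Ω.
Step 4 — Power factor: PF = cos(φ) = Re(Z)/|Z| = 470/470 = 1.
Step 5 — Type: Im(Z) = -1.197 ⇒ leading (phase φ = -0.1°).

PF = 1 (leading, φ = -0.1°)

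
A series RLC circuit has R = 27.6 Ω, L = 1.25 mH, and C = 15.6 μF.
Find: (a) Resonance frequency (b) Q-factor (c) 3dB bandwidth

Step 1 — Resonance: ω₀ = 1/√(LC) = 1/√(0.00125·1.56e-05) = 7161 rad/s.
Step 2 — f₀ = ω₀/(2π) = 1140 Hz.
Step 3 — Series Q: Q = ω₀L/R = 7161·0.00125/27.6 = 0.3243.
Step 4 — Bandwidth: Δω = ω₀/Q = 2.208e+04 rad/s; BW = Δω/(2π) = 3514 Hz.

(a) f₀ = 1140 Hz  (b) Q = 0.3243  (c) BW = 3514 Hz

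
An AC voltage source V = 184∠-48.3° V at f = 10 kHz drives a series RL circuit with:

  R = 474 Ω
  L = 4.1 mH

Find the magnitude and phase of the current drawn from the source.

Step 1 — Angular frequency: ω = 2π·f = 2π·1e+04 = 6.283e+04 rad/s.
Step 2 — Component impedances:
  R: Z = R = 474 Ω
  L: Z = jωL = j·6.283e+04·0.0041 = 0 + j257.6 Ω
Step 3 — Series combination: Z_total = R + L = 474 + j257.6 Ω = 539.5∠28.5° Ω.
Step 4 — Source phasor: V = 184∠-48.3° V = 122.4 - j137.4 V.
Step 5 — Ohm's law: I = V / Z_total = (122.4 - j137.4) / (474 + j257.6) = 0.07775 - j0.3321 A.
Step 6 — Convert to polar: |I| = 0.3411 A, ∠I = -76.8°.

I = 0.3411∠-76.8° A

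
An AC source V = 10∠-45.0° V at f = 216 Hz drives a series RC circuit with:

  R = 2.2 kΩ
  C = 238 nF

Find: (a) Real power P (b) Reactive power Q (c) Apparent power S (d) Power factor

Step 1 — Angular frequency: ω = 2π·f = 2π·216 = 1357 rad/s.
Step 2 — Component impedances:
  R: Z = R = 2200 Ω
  C: Z = 1/(jωC) = -j/(ω·C) = 0 - j3096 Ω
Step 3 — Series combination: Z_total = R + C = 2200 - j3096 Ω = 3798∠-54.6° Ω.
Step 4 — Source phasor: V = 10∠-45.0° V = 7.071 - j7.071 V.
Step 5 — Current: I = V / Z = 0.002596 + j0.0004392 A = 0.002633∠9.6° A.
Step 6 — Complex power: S = V·I* = 0.01525 - j0.02146 VA.
Step 7 — Real power: P = Re(S) = 0.01525 W.
Step 8 — Reactive power: Q = Im(S) = -0.02146 VAR.
Step 9 — Apparent power: |S| = 0.02633 VA.
Step 10 — Power factor: PF = P/|S| = 0.5793 (leading).

(a) P = 0.01525 W  (b) Q = -0.02146 VAR  (c) S = 0.02633 VA  (d) PF = 0.5793 (leading)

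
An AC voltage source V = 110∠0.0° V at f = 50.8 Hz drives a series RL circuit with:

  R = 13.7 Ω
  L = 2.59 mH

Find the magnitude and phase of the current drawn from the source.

Step 1 — Angular frequency: ω = 2π·f = 2π·50.8 = 319.2 rad/s.
Step 2 — Component impedances:
  R: Z = R = 13.7 Ω
  L: Z = jωL = j·319.2·0.00259 = 0 + j0.8267 Ω
Step 3 — Series combination: Z_total = R + L = 13.7 + j0.8267 Ω = 13.72∠3.5° Ω.
Step 4 — Source phasor: V = 110∠0.0° V = 110 V.
Step 5 — Ohm's law: I = V / Z_total = (110) / (13.7 + j0.8267) = 8 - j0.4827 A.
Step 6 — Convert to polar: |I| = 8.015 A, ∠I = -3.5°.

I = 8.015∠-3.5° A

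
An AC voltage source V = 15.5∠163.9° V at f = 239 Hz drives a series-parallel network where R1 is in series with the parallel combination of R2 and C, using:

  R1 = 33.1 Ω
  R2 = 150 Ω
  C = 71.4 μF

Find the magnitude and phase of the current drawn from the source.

Step 1 — Angular frequency: ω = 2π·f = 2π·239 = 1502 rad/s.
Step 2 — Component impedances:
  R1: Z = R = 33.1 Ω
  R2: Z = R = 150 Ω
  C: Z = 1/(jωC) = -j/(ω·C) = 0 - j9.327 Ω
Step 3 — Parallel branch: R2 || C = 1/(1/R2 + 1/C) = 0.5777 - j9.291 Ω.
Step 4 — Series with R1: Z_total = R1 + (R2 || C) = 33.68 - j9.291 Ω = 34.94∠-15.4° Ω.
Step 5 — Source phasor: V = 15.5∠163.9° V = -14.89 + j4.298 V.
Step 6 — Ohm's law: I = V / Z_total = (-14.89 + j4.298) / (33.68 - j9.291) = -0.4436 + j0.005245 A.
Step 7 — Convert to polar: |I| = 0.4437 A, ∠I = 179.3°.

I = 0.4437∠179.3° A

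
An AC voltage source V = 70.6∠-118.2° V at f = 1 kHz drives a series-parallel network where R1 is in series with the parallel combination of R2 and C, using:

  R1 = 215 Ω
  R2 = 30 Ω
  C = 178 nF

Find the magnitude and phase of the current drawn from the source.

Step 1 — Angular frequency: ω = 2π·f = 2π·1000 = 6283 rad/s.
Step 2 — Component impedances:
  R1: Z = R = 215 Ω
  R2: Z = R = 30 Ω
  C: Z = 1/(jωC) = -j/(ω·C) = 0 - j894.1 Ω
Step 3 — Parallel branch: R2 || C = 1/(1/R2 + 1/C) = 29.97 - j1.005 Ω.
Step 4 — Series with R1: Z_total = R1 + (R2 || C) = 245 - j1.005 Ω = 245∠-0.2° Ω.
Step 5 — Source phasor: V = 70.6∠-118.2° V = -33.36 - j62.22 V.
Step 6 — Ohm's law: I = V / Z_total = (-33.36 - j62.22) / (245 - j1.005) = -0.1351 - j0.2545 A.
Step 7 — Convert to polar: |I| = 0.2882 A, ∠I = -118.0°.

I = 0.2882∠-118.0° A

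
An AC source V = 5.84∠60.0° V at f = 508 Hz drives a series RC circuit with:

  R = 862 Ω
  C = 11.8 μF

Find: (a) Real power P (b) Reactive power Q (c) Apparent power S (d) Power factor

Step 1 — Angular frequency: ω = 2π·f = 2π·508 = 3192 rad/s.
Step 2 — Component impedances:
  R: Z = R = 862 Ω
  C: Z = 1/(jωC) = -j/(ω·C) = 0 - j26.55 Ω
Step 3 — Series combination: Z_total = R + C = 862 - j26.55 Ω = 862.4∠-1.8° Ω.
Step 4 — Source phasor: V = 5.84∠60.0° V = 2.92 + j5.058 V.
Step 5 — Current: I = V / Z = 0.003204 + j0.005966 A = 0.006772∠61.8° A.
Step 6 — Complex power: S = V·I* = 0.03953 - j0.001218 VA.
Step 7 — Real power: P = Re(S) = 0.03953 W.
Step 8 — Reactive power: Q = Im(S) = -0.001218 VAR.
Step 9 — Apparent power: |S| = 0.03955 VA.
Step 10 — Power factor: PF = P/|S| = 0.9995 (leading).

(a) P = 0.03953 W  (b) Q = -0.001218 VAR  (c) S = 0.03955 VA  (d) PF = 0.9995 (leading)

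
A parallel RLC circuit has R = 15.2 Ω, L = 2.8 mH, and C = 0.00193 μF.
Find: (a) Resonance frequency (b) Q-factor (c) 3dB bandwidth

Step 1 — Resonance: ω₀ = 1/√(LC) = 1/√(0.0028·1.93e-09) = 4.302e+05 rad/s.
Step 2 — f₀ = ω₀/(2π) = 6.846e+04 Hz.
Step 3 — Parallel Q: Q = R/(ω₀L) = 15.2/(4.302e+05·0.0028) = 0.01262.
Step 4 — Bandwidth: Δω = ω₀/Q = 3.409e+07 rad/s; BW = Δω/(2π) = 5.425e+06 Hz.

(a) f₀ = 6.846e+04 Hz  (b) Q = 0.01262  (c) BW = 5.425e+06 Hz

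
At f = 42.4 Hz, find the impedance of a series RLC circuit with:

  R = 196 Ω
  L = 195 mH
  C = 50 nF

Step 1 — Angular frequency: ω = 2π·f = 2π·42.4 = 266.4 rad/s.
Step 2 — Component impedances:
  R: Z = R = 196 Ω
  L: Z = jωL = j·266.4·0.195 = 0 + j51.95 Ω
  C: Z = 1/(jωC) = -j/(ω·C) = 0 - j7.507e+04 Ω
Step 3 — Series combination: Z_total = R + L + C = 196 - j7.502e+04 Ω = 7.502e+04∠-89.9° Ω.

Z = 196 - j7.502e+04 Ω = 7.502e+04∠-89.9° Ω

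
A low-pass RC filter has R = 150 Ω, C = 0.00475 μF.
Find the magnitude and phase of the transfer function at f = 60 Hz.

Step 1 — Angular frequency: ω = 2π·60 = 377 rad/s.
Step 2 — Transfer function: H(jω) = 1/(1 + jωRC).
Step 3 — Denominator: 1 + jωRC = 1 + j·377·150·4.75e-09 = 1 + j0.0002686.
Step 4 — H = 1 - j0.0002686.
Step 5 — Magnitude: |H| = 1 (-0.0 dB); phase: φ = -0.0°.

|H| = 1 (-0.0 dB), φ = -0.0°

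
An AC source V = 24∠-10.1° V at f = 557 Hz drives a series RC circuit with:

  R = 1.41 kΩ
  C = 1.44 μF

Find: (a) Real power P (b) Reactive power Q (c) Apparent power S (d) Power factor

Step 1 — Angular frequency: ω = 2π·f = 2π·557 = 3500 rad/s.
Step 2 — Component impedances:
  R: Z = R = 1410 Ω
  C: Z = 1/(jωC) = -j/(ω·C) = 0 - j198.4 Ω
Step 3 — Series combination: Z_total = R + C = 1410 - j198.4 Ω = 1424∠-8.0° Ω.
Step 4 — Source phasor: V = 24∠-10.1° V = 23.63 - j4.209 V.
Step 5 — Current: I = V / Z = 0.01684 - j0.0006145 A = 0.01686∠-2.1° A.
Step 6 — Complex power: S = V·I* = 0.4006 - j0.05637 VA.
Step 7 — Real power: P = Re(S) = 0.4006 W.
Step 8 — Reactive power: Q = Im(S) = -0.05637 VAR.
Step 9 — Apparent power: |S| = 0.4045 VA.
Step 10 — Power factor: PF = P/|S| = 0.9902 (leading).

(a) P = 0.4006 W  (b) Q = -0.05637 VAR  (c) S = 0.4045 VA  (d) PF = 0.9902 (leading)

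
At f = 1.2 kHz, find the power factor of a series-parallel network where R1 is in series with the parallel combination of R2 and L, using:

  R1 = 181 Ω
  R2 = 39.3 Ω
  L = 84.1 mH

Step 1 — Angular frequency: ω = 2π·f = 2π·1200 = 7540 rad/s.
Step 2 — Component impedances:
  R1: Z = R = 181 Ω
  R2: Z = R = 39.3 Ω
  L: Z = jωL = j·7540·0.0841 = 0 + j634.1 Ω
Step 3 — Parallel branch: R2 || L = 1/(1/R2 + 1/L) = 39.15 + j2.426 Ω.
Step 4 — Series with R1: Z_total = R1 + (R2 || L) = 220.1 + j2.426 Ω = 220.2∠0.6° Ω.
Step 5 — Power factor: PF = cos(φ) = Re(Z)/|Z| = 220.15/220.163 = 0.9999.
Step 6 — Type: Im(Z) = 2.426 ⇒ lagging (phase φ = 0.6°).

PF = 0.9999 (lagging, φ = 0.6°)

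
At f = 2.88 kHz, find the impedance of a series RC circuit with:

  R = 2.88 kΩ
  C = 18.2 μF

Step 1 — Angular frequency: ω = 2π·f = 2π·2880 = 1.81e+04 rad/s.
Step 2 — Component impedances:
  R: Z = R = 2880 Ω
  C: Z = 1/(jωC) = -j/(ω·C) = 0 - j3.036 Ω
Step 3 — Series combination: Z_total = R + C = 2880 - j3.036 Ω = 2880∠-0.1° Ω.

Z = 2880 - j3.036 Ω = 2880∠-0.1° Ω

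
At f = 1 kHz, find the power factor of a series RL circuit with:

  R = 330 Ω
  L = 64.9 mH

Step 1 — Angular frequency: ω = 2π·f = 2π·1000 = 6283 rad/s.
Step 2 — Component impedances:
  R: Z = R = 330 Ω
  L: Z = jωL = j·6283·0.0649 = 0 + j407.8 Ω
Step 3 — Series combination: Z_total = R + L = 330 + j407.8 Ω = 524.6∠51.0° Ω.
Step 4 — Power factor: PF = cos(φ) = Re(Z)/|Z| = 330/524.6 = 0.6291.
Step 5 — Type: Im(Z) = 407.8 ⇒ lagging (phase φ = 51.0°).

PF = 0.6291 (lagging, φ = 51.0°)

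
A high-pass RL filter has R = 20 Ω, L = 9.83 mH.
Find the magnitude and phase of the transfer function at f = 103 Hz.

Step 1 — Angular frequency: ω = 2π·103 = 647.2 rad/s.
Step 2 — Transfer function: H(jω) = jωL/(R + jωL).
Step 3 — Numerator jωL = j·6.362; denominator R + jωL = 20 + j6.362.
Step 4 — H = 0.09188 + j0.2889.
Step 5 — Magnitude: |H| = 0.3031 (-10.4 dB); phase: φ = 72.4°.

|H| = 0.3031 (-10.4 dB), φ = 72.4°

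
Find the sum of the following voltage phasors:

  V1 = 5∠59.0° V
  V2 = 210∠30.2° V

Step 1 — Convert each phasor to rectangular form:
  V1 = 5·(cos(59.0°) + j·sin(59.0°)) = 2.575 + j4.286 V
  V2 = 210·(cos(30.2°) + j·sin(30.2°)) = 181.5 + j105.6 V
Step 2 — Sum components: V_total = 184.1 + j109.9 V.
Step 3 — Convert to polar: |V_total| = 214.4 V, ∠V_total = 30.8°.

V_total = 214.4∠30.8° V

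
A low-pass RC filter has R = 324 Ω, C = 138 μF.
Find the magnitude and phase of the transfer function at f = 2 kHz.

Step 1 — Angular frequency: ω = 2π·2000 = 1.257e+04 rad/s.
Step 2 — Transfer function: H(jω) = 1/(1 + jωRC).
Step 3 — Denominator: 1 + jωRC = 1 + j·1.257e+04·324·0.000138 = 1 + j561.9.
Step 4 — H = 3.168e-06 - j0.00178.
Step 5 — Magnitude: |H| = 0.00178 (-55.0 dB); phase: φ = -89.9°.

|H| = 0.00178 (-55.0 dB), φ = -89.9°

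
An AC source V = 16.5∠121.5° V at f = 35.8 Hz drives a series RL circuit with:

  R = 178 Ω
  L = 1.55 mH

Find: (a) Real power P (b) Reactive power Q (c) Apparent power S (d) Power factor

Step 1 — Angular frequency: ω = 2π·f = 2π·35.8 = 224.9 rad/s.
Step 2 — Component impedances:
  R: Z = R = 178 Ω
  L: Z = jωL = j·224.9·0.00155 = 0 + j0.3487 Ω
Step 3 — Series combination: Z_total = R + L = 178 + j0.3487 Ω = 178∠0.1° Ω.
Step 4 — Source phasor: V = 16.5∠121.5° V = -8.621 + j14.07 V.
Step 5 — Current: I = V / Z = -0.04828 + j0.07913 A = 0.0927∠121.4° A.
Step 6 — Complex power: S = V·I* = 1.529 + j0.002996 VA.
Step 7 — Real power: P = Re(S) = 1.529 W.
Step 8 — Reactive power: Q = Im(S) = 0.002996 VAR.
Step 9 — Apparent power: |S| = 1.529 VA.
Step 10 — Power factor: PF = P/|S| = 1 (lagging).

(a) P = 1.529 W  (b) Q = 0.002996 VAR  (c) S = 1.529 VA  (d) PF = 1 (lagging)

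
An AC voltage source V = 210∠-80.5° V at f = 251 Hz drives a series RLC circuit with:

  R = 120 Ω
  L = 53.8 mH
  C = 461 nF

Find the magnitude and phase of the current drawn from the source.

Step 1 — Angular frequency: ω = 2π·f = 2π·251 = 1577 rad/s.
Step 2 — Component impedances:
  R: Z = R = 120 Ω
  L: Z = jωL = j·1577·0.0538 = 0 + j84.85 Ω
  C: Z = 1/(jωC) = -j/(ω·C) = 0 - j1375 Ω
Step 3 — Series combination: Z_total = R + L + C = 120 - j1291 Ω = 1296∠-84.7° Ω.
Step 4 — Source phasor: V = 210∠-80.5° V = 34.66 - j207.1 V.
Step 5 — Ohm's law: I = V / Z_total = (34.66 - j207.1) / (120 - j1291) = 0.1616 + j0.01183 A.
Step 6 — Convert to polar: |I| = 0.162 A, ∠I = 4.2°.

I = 0.162∠4.2° A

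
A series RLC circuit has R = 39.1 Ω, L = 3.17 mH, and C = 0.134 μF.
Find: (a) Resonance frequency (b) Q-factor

Step 1 — Resonance condition Im(Z)=0 gives ω₀ = 1/√(LC).
Step 2 — ω₀ = 1/√(0.00317·1.34e-07) = 4.852e+04 rad/s.
Step 3 — f₀ = ω₀/(2π) = 7722 Hz.
Step 4 — Series Q: Q = ω₀L/R = 4.852e+04·0.00317/39.1 = 3.934.

(a) f₀ = 7722 Hz  (b) Q = 3.934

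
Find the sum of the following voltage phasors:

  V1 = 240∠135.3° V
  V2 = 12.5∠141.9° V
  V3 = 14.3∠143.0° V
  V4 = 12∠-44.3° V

Step 1 — Convert each phasor to rectangular form:
  V1 = 240·(cos(135.3°) + j·sin(135.3°)) = -170.6 + j168.8 V
  V2 = 12.5·(cos(141.9°) + j·sin(141.9°)) = -9.837 + j7.713 V
  V3 = 14.3·(cos(143.0°) + j·sin(143.0°)) = -11.42 + j8.606 V
  V4 = 12·(cos(-44.3°) + j·sin(-44.3°)) = 8.588 - j8.381 V
Step 2 — Sum components: V_total = -183.3 + j176.8 V.
Step 3 — Convert to polar: |V_total| = 254.6 V, ∠V_total = 136.0°.

V_total = 254.6∠136.0° V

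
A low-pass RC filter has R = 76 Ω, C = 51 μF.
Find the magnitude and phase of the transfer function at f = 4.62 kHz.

Step 1 — Angular frequency: ω = 2π·4620 = 2.903e+04 rad/s.
Step 2 — Transfer function: H(jω) = 1/(1 + jωRC).
Step 3 — Denominator: 1 + jωRC = 1 + j·2.903e+04·76·5.1e-05 = 1 + j112.5.
Step 4 — H = 7.899e-05 - j0.008887.
Step 5 — Magnitude: |H| = 0.008887 (-41.0 dB); phase: φ = -89.5°.

|H| = 0.008887 (-41.0 dB), φ = -89.5°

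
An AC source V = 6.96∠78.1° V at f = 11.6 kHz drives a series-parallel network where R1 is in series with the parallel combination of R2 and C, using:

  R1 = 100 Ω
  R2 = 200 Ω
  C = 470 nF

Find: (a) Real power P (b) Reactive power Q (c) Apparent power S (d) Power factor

Step 1 — Angular frequency: ω = 2π·f = 2π·1.16e+04 = 7.288e+04 rad/s.
Step 2 — Component impedances:
  R1: Z = R = 100 Ω
  R2: Z = R = 200 Ω
  C: Z = 1/(jωC) = -j/(ω·C) = 0 - j29.19 Ω
Step 3 — Parallel branch: R2 || C = 1/(1/R2 + 1/C) = 4.172 - j28.58 Ω.
Step 4 — Series with R1: Z_total = R1 + (R2 || C) = 104.2 - j28.58 Ω = 108∠-15.3° Ω.
Step 5 — Source phasor: V = 6.96∠78.1° V = 1.435 + j6.81 V.
Step 6 — Current: I = V / Z = -0.00387 + j0.06431 A = 0.06443∠93.4° A.
Step 7 — Complex power: S = V·I* = 0.4325 - j0.1187 VA.
Step 8 — Real power: P = Re(S) = 0.4325 W.
Step 9 — Reactive power: Q = Im(S) = -0.1187 VAR.
Step 10 — Apparent power: |S| = 0.4484 VA.
Step 11 — Power factor: PF = P/|S| = 0.9644 (leading).

(a) P = 0.4325 W  (b) Q = -0.1187 VAR  (c) S = 0.4484 VA  (d) PF = 0.9644 (leading)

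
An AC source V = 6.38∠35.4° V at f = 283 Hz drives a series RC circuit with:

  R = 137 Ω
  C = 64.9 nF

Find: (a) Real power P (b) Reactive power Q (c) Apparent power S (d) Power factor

Step 1 — Angular frequency: ω = 2π·f = 2π·283 = 1778 rad/s.
Step 2 — Component impedances:
  R: Z = R = 137 Ω
  C: Z = 1/(jωC) = -j/(ω·C) = 0 - j8665 Ω
Step 3 — Series combination: Z_total = R + C = 137 - j8665 Ω = 8666∠-89.1° Ω.
Step 4 — Source phasor: V = 6.38∠35.4° V = 5.201 + j3.696 V.
Step 5 — Current: I = V / Z = -0.0004169 + j0.0006067 A = 0.0007362∠124.5° A.
Step 6 — Complex power: S = V·I* = 7.425e-05 - j0.004696 VA.
Step 7 — Real power: P = Re(S) = 7.425e-05 W.
Step 8 — Reactive power: Q = Im(S) = -0.004696 VAR.
Step 9 — Apparent power: |S| = 0.004697 VA.
Step 10 — Power factor: PF = P/|S| = 0.01581 (leading).

(a) P = 7.425e-05 W  (b) Q = -0.004696 VAR  (c) S = 0.004697 VA  (d) PF = 0.01581 (leading)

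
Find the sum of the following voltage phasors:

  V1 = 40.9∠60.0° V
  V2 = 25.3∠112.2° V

Step 1 — Convert each phasor to rectangular form:
  V1 = 40.9·(cos(60.0°) + j·sin(60.0°)) = 20.45 + j35.42 V
  V2 = 25.3·(cos(112.2°) + j·sin(112.2°)) = -9.559 + j23.42 V
Step 2 — Sum components: V_total = 10.89 + j58.84 V.
Step 3 — Convert to polar: |V_total| = 59.84 V, ∠V_total = 79.5°.

V_total = 59.84∠79.5° V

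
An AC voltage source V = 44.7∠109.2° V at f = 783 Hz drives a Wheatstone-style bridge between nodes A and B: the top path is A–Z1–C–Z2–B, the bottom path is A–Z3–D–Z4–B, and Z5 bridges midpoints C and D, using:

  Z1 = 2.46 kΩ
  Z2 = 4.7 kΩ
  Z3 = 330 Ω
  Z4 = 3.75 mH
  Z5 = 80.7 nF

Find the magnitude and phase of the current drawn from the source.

Step 1 — Angular frequency: ω = 2π·f = 2π·783 = 4920 rad/s.
Step 2 — Component impedances:
  Z1: Z = R = 2460 Ω
  Z2: Z = R = 4700 Ω
  Z3: Z = R = 330 Ω
  Z4: Z = jωL = j·4920·0.00375 = 0 + j18.45 Ω
  Z5: Z = 1/(jωC) = -j/(ω·C) = 0 - j2519 Ω
Step 3 — Bridge requires nodal analysis (the Z5 bridge couples midpoints C and D, so the two paths cannot be reduced to a simple series/parallel combination). Setting node B to ground and injecting 1 A at node A, the 3-node admittance system at A, C, D solves to V_A = Z_AB = 306.8 + j5.897 Ω = 306.8∠1.1° Ω.
Step 4 — Source phasor: V = 44.7∠109.2° V = -14.7 + j42.21 V.
Step 5 — Ohm's law: I = V / Z_total = (-14.7 + j42.21) / (306.8 + j5.897) = -0.04525 + j0.1385 A.
Step 6 — Convert to polar: |I| = 0.1457 A, ∠I = 108.1°.

I = 0.1457∠108.1° A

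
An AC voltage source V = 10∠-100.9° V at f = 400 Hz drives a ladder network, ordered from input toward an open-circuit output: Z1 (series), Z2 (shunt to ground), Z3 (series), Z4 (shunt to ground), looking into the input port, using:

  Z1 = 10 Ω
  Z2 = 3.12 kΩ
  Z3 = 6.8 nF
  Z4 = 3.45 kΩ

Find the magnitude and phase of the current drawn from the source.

Step 1 — Angular frequency: ω = 2π·f = 2π·400 = 2513 rad/s.
Step 2 — Component impedances:
  Z1: Z = R = 10 Ω
  Z2: Z = R = 3120 Ω
  Z3: Z = 1/(jωC) = -j/(ω·C) = 0 - j5.851e+04 Ω
  Z4: Z = R = 3450 Ω
Step 3 — Ladder network (open output): work backward from the far end, alternating series and parallel combinations. Z_in = 3112 - j164.3 Ω = 3116∠-3.0° Ω.
Step 4 — Source phasor: V = 10∠-100.9° V = -1.891 - j9.82 V.
Step 5 — Ohm's law: I = V / Z_total = (-1.891 - j9.82) / (3112 - j164.3) = -0.0004399 - j0.003179 A.
Step 6 — Convert to polar: |I| = 0.003209 A, ∠I = -97.9°.

I = 0.003209∠-97.9° A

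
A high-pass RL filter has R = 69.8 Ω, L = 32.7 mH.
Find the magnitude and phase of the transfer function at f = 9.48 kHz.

Step 1 — Angular frequency: ω = 2π·9480 = 5.956e+04 rad/s.
Step 2 — Transfer function: H(jω) = jωL/(R + jωL).
Step 3 — Numerator jωL = j·1948; denominator R + jωL = 69.8 + j1948.
Step 4 — H = 0.9987 + j0.03579.
Step 5 — Magnitude: |H| = 0.9994 (-0.0 dB); phase: φ = 2.1°.

|H| = 0.9994 (-0.0 dB), φ = 2.1°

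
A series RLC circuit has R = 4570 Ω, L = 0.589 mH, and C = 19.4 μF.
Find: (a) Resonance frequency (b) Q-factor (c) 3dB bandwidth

Step 1 — Resonance: ω₀ = 1/√(LC) = 1/√(0.000589·1.94e-05) = 9355 rad/s.
Step 2 — f₀ = ω₀/(2π) = 1489 Hz.
Step 3 — Series Q: Q = ω₀L/R = 9355·0.000589/4570 = 0.001206.
Step 4 — Bandwidth: Δω = ω₀/Q = 7.759e+06 rad/s; BW = Δω/(2π) = 1.235e+06 Hz.

(a) f₀ = 1489 Hz  (b) Q = 0.001206  (c) BW = 1.235e+06 Hz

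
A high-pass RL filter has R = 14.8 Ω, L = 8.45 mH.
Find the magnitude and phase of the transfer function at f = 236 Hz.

Step 1 — Angular frequency: ω = 2π·236 = 1483 rad/s.
Step 2 — Transfer function: H(jω) = jωL/(R + jωL).
Step 3 — Numerator jωL = j·12.53; denominator R + jωL = 14.8 + j12.53.
Step 4 — H = 0.4175 + j0.4931.
Step 5 — Magnitude: |H| = 0.6461 (-3.8 dB); phase: φ = 49.7°.

|H| = 0.6461 (-3.8 dB), φ = 49.7°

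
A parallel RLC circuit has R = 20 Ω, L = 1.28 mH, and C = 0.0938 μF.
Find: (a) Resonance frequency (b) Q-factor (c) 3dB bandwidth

Step 1 — Resonance: ω₀ = 1/√(LC) = 1/√(0.00128·9.38e-08) = 9.126e+04 rad/s.
Step 2 — f₀ = ω₀/(2π) = 1.452e+04 Hz.
Step 3 — Parallel Q: Q = R/(ω₀L) = 20/(9.126e+04·0.00128) = 0.1712.
Step 4 — Bandwidth: Δω = ω₀/Q = 5.33e+05 rad/s; BW = Δω/(2π) = 8.484e+04 Hz.

(a) f₀ = 1.452e+04 Hz  (b) Q = 0.1712  (c) BW = 8.484e+04 Hz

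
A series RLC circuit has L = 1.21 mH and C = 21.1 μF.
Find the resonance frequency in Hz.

Step 1 — Resonance condition Im(Z)=0 gives ω₀ = 1/√(LC).
Step 2 — ω₀ = 1/√(0.00121·2.11e-05) = 6258 rad/s.
Step 3 — f₀ = ω₀/(2π) = 996.1 Hz.

f₀ = 996.1 Hz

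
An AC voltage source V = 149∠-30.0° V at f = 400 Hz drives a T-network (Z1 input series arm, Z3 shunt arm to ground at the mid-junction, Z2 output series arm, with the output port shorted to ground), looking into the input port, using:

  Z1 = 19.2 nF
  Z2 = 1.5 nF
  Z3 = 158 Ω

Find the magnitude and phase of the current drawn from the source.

Step 1 — Angular frequency: ω = 2π·f = 2π·400 = 2513 rad/s.
Step 2 — Component impedances:
  Z1: Z = 1/(jωC) = -j/(ω·C) = 0 - j2.072e+04 Ω
  Z2: Z = 1/(jωC) = -j/(ω·C) = 0 - j2.653e+05 Ω
  Z3: Z = R = 158 Ω
Step 3 — With the output port shorted to ground, the output series arm Z2 runs from the junction to ground; the shunt arm Z3 also runs from the junction to ground. They appear in parallel: Z3 || Z2 = 158 - j0.09411 Ω.
Step 4 — Series with input arm Z1: Z_in = Z1 + (Z3 || Z2) = 158 - j2.072e+04 Ω = 2.072e+04∠-89.6° Ω.
Step 5 — Source phasor: V = 149∠-30.0° V = 129 - j74.5 V.
Step 6 — Ohm's law: I = V / Z_total = (129 - j74.5) / (158 - j2.072e+04) = 0.003642 + j0.006199 A.
Step 7 — Convert to polar: |I| = 0.00719 A, ∠I = 59.6°.

I = 0.00719∠59.6° A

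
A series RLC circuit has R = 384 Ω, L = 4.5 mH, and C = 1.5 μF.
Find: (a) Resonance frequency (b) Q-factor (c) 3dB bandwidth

Step 1 — Resonance condition Im(Z)=0 gives ω₀ = 1/√(LC).
Step 2 — ω₀ = 1/√(0.0045·1.5e-06) = 1.217e+04 rad/s.
Step 3 — f₀ = ω₀/(2π) = 1937 Hz.
Step 4 — Series Q: Q = ω₀L/R = 1.217e+04·0.0045/384 = 0.1426.
Step 5 — 3dB bandwidth: Δω = ω₀/Q = 8.533e+04 rad/s; BW = Δω/(2π) = 1.358e+04 Hz.

(a) f₀ = 1937 Hz  (b) Q = 0.1426  (c) BW = 1.358e+04 Hz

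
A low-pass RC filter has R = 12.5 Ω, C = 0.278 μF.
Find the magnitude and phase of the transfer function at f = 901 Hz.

Step 1 — Angular frequency: ω = 2π·901 = 5661 rad/s.
Step 2 — Transfer function: H(jω) = 1/(1 + jωRC).
Step 3 — Denominator: 1 + jωRC = 1 + j·5661·12.5·2.78e-07 = 1 + j0.01967.
Step 4 — H = 0.9996 - j0.01966.
Step 5 — Magnitude: |H| = 0.9998 (-0.0 dB); phase: φ = -1.1°.

|H| = 0.9998 (-0.0 dB), φ = -1.1°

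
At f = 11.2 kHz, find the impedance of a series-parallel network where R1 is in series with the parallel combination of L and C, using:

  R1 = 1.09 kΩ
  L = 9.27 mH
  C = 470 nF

Step 1 — Angular frequency: ω = 2π·f = 2π·1.12e+04 = 7.037e+04 rad/s.
Step 2 — Component impedances:
  R1: Z = R = 1090 Ω
  L: Z = jωL = j·7.037e+04·0.00927 = 0 + j652.3 Ω
  C: Z = 1/(jωC) = -j/(ω·C) = 0 - j30.23 Ω
Step 3 — Parallel branch: L || C = 1/(1/L + 1/C) = 0 - j31.7 Ω.
Step 4 — Series with R1: Z_total = R1 + (L || C) = 1090 - j31.7 Ω = 1090∠-1.7° Ω.

Z = 1090 - j31.7 Ω = 1090∠-1.7° Ω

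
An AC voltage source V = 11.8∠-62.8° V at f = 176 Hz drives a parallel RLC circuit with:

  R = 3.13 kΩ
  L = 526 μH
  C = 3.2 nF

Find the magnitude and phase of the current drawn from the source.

Step 1 — Angular frequency: ω = 2π·f = 2π·176 = 1106 rad/s.
Step 2 — Component impedances:
  R: Z = R = 3130 Ω
  L: Z = jωL = j·1106·0.000526 = 0 + j0.5817 Ω
  C: Z = 1/(jωC) = -j/(ω·C) = 0 - j2.826e+05 Ω
Step 3 — Parallel combination: 1/Z_total = 1/R + 1/L + 1/C; Z_total = 0.0001081 + j0.5817 Ω = 0.5817∠90.0° Ω.
Step 4 — Source phasor: V = 11.8∠-62.8° V = 5.394 - j10.5 V.
Step 5 — Ohm's law: I = V / Z_total = (5.394 - j10.5) / (0.0001081 + j0.5817) = -18.04 - j9.276 A.
Step 6 — Convert to polar: |I| = 20.29 A, ∠I = -152.8°.

I = 20.29∠-152.8° A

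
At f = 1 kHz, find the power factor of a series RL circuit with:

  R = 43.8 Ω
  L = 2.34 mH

Step 1 — Angular frequency: ω = 2π·f = 2π·1000 = 6283 rad/s.
Step 2 — Component impedances:
  R: Z = R = 43.8 Ω
  L: Z = jωL = j·6283·0.00234 = 0 + j14.7 Ω
Step 3 — Series combination: Z_total = R + L = 43.8 + j14.7 Ω = 46.2∠18.6° Ω.
Step 4 — Power factor: PF = cos(φ) = Re(Z)/|Z| = 43.8/46.202 = 0.948.
Step 5 — Type: Im(Z) = 14.7 ⇒ lagging (phase φ = 18.6°).

PF = 0.948 (lagging, φ = 18.6°)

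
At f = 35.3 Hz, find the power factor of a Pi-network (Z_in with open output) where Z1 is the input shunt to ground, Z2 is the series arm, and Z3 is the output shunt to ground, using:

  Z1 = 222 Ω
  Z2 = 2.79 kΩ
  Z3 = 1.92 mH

Step 1 — Angular frequency: ω = 2π·f = 2π·35.3 = 221.8 rad/s.
Step 2 — Component impedances:
  Z1: Z = R = 222 Ω
  Z2: Z = R = 2790 Ω
  Z3: Z = jωL = j·221.8·0.00192 = 0 + j0.4258 Ω
Step 3 — With open output, the series arm Z2 and the output shunt Z3 appear in series to ground: Z2 + Z3 = 2790 + j0.4258 Ω.
Step 4 — Parallel with input shunt Z1: Z_in = Z1 || (Z2 + Z3) = 205.6 + j0.002313 Ω = 205.6∠0.0° Ω.
Step 5 — Power factor: PF = cos(φ) = Re(Z)/|Z| = 205.6/205.6 = 1.
Step 6 — Type: Im(Z) = 0.002313 ⇒ lagging (phase φ = 0.0°).

PF = 1 (lagging, φ = 0.0°)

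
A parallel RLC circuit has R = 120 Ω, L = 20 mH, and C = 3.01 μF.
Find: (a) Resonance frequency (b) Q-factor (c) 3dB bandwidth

Step 1 — Resonance: ω₀ = 1/√(LC) = 1/√(0.02·3.01e-06) = 4076 rad/s.
Step 2 — f₀ = ω₀/(2π) = 648.7 Hz.
Step 3 — Parallel Q: Q = R/(ω₀L) = 120/(4076·0.02) = 1.472.
Step 4 — Bandwidth: Δω = ω₀/Q = 2769 rad/s; BW = Δω/(2π) = 440.6 Hz.

(a) f₀ = 648.7 Hz  (b) Q = 1.472  (c) BW = 440.6 Hz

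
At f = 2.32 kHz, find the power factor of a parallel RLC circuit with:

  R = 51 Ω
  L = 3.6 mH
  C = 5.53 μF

Step 1 — Angular frequency: ω = 2π·f = 2π·2320 = 1.458e+04 rad/s.
Step 2 — Component impedances:
  R: Z = R = 51 Ω
  L: Z = jωL = j·1.458e+04·0.0036 = 0 + j52.48 Ω
  C: Z = 1/(jωC) = -j/(ω·C) = 0 - j12.41 Ω
Step 3 — Parallel combination: 1/Z_total = 1/R + 1/L + 1/C; Z_total = 4.698 - j14.75 Ω = 15.48∠-72.3° Ω.
Step 4 — Power factor: PF = cos(φ) = Re(Z)/|Z| = 4.698/15.48 = 0.3035.
Step 5 — Type: Im(Z) = -14.75 ⇒ leading (phase φ = -72.3°).

PF = 0.3035 (leading, φ = -72.3°)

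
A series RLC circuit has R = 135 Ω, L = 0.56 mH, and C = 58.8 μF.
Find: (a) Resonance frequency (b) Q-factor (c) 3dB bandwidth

Step 1 — Resonance: ω₀ = 1/√(LC) = 1/√(0.00056·5.88e-05) = 5511 rad/s.
Step 2 — f₀ = ω₀/(2π) = 877.1 Hz.
Step 3 — Series Q: Q = ω₀L/R = 5511·0.00056/135 = 0.02286.
Step 4 — Bandwidth: Δω = ω₀/Q = 2.411e+05 rad/s; BW = Δω/(2π) = 3.837e+04 Hz.

(a) f₀ = 877.1 Hz  (b) Q = 0.02286  (c) BW = 3.837e+04 Hz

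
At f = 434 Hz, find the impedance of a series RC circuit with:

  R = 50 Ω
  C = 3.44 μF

Step 1 — Angular frequency: ω = 2π·f = 2π·434 = 2727 rad/s.
Step 2 — Component impedances:
  R: Z = R = 50 Ω
  C: Z = 1/(jωC) = -j/(ω·C) = 0 - j106.6 Ω
Step 3 — Series combination: Z_total = R + C = 50 - j106.6 Ω = 117.7∠-64.9° Ω.

Z = 50 - j106.6 Ω = 117.7∠-64.9° Ω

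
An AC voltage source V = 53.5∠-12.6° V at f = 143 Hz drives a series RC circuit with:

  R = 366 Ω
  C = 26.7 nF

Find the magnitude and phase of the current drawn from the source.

Step 1 — Angular frequency: ω = 2π·f = 2π·143 = 898.5 rad/s.
Step 2 — Component impedances:
  R: Z = R = 366 Ω
  C: Z = 1/(jωC) = -j/(ω·C) = 0 - j4.168e+04 Ω
Step 3 — Series combination: Z_total = R + C = 366 - j4.168e+04 Ω = 4.169e+04∠-89.5° Ω.
Step 4 — Source phasor: V = 53.5∠-12.6° V = 52.21 - j11.67 V.
Step 5 — Ohm's law: I = V / Z_total = (52.21 - j11.67) / (366 - j4.168e+04) = 0.000291 + j0.00125 A.
Step 6 — Convert to polar: |I| = 0.001283 A, ∠I = 76.9°.

I = 0.001283∠76.9° A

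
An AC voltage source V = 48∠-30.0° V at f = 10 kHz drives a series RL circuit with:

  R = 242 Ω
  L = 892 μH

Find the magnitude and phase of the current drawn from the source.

Step 1 — Angular frequency: ω = 2π·f = 2π·1e+04 = 6.283e+04 rad/s.
Step 2 — Component impedances:
  R: Z = R = 242 Ω
  L: Z = jωL = j·6.283e+04·0.000892 = 0 + j56.05 Ω
Step 3 — Series combination: Z_total = R + L = 242 + j56.05 Ω = 248.4∠13.0° Ω.
Step 4 — Source phasor: V = 48∠-30.0° V = 41.57 - j24 V.
Step 5 — Ohm's law: I = V / Z_total = (41.57 - j24) / (242 + j56.05) = 0.1412 - j0.1319 A.
Step 6 — Convert to polar: |I| = 0.1932 A, ∠I = -43.0°.

I = 0.1932∠-43.0° A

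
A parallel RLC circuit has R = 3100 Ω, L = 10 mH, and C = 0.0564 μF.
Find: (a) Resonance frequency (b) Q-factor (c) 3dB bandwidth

Step 1 — Resonance: ω₀ = 1/√(LC) = 1/√(0.01·5.64e-08) = 4.211e+04 rad/s.
Step 2 — f₀ = ω₀/(2π) = 6702 Hz.
Step 3 — Parallel Q: Q = R/(ω₀L) = 3100/(4.211e+04·0.01) = 7.362.
Step 4 — Bandwidth: Δω = ω₀/Q = 5720 rad/s; BW = Δω/(2π) = 910.3 Hz.

(a) f₀ = 6702 Hz  (b) Q = 7.362  (c) BW = 910.3 Hz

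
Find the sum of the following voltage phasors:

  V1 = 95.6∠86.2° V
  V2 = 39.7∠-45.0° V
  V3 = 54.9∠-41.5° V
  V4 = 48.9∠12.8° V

Step 1 — Convert each phasor to rectangular form:
  V1 = 95.6·(cos(86.2°) + j·sin(86.2°)) = 6.336 + j95.39 V
  V2 = 39.7·(cos(-45.0°) + j·sin(-45.0°)) = 28.07 - j28.07 V
  V3 = 54.9·(cos(-41.5°) + j·sin(-41.5°)) = 41.12 - j36.38 V
  V4 = 48.9·(cos(12.8°) + j·sin(12.8°)) = 47.68 + j10.83 V
Step 2 — Sum components: V_total = 123.2 + j41.77 V.
Step 3 — Convert to polar: |V_total| = 130.1 V, ∠V_total = 18.7°.

V_total = 130.1∠18.7° V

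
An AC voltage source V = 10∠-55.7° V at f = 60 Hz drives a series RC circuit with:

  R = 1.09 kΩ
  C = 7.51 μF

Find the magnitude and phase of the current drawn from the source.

Step 1 — Angular frequency: ω = 2π·f = 2π·60 = 377 rad/s.
Step 2 — Component impedances:
  R: Z = R = 1090 Ω
  C: Z = 1/(jωC) = -j/(ω·C) = 0 - j353.2 Ω
Step 3 — Series combination: Z_total = R + C = 1090 - j353.2 Ω = 1146∠-18.0° Ω.
Step 4 — Source phasor: V = 10∠-55.7° V = 5.635 - j8.261 V.
Step 5 — Ohm's law: I = V / Z_total = (5.635 - j8.261) / (1090 - j353.2) = 0.006901 - j0.005343 A.
Step 6 — Convert to polar: |I| = 0.008728 A, ∠I = -37.7°.

I = 0.008728∠-37.7° A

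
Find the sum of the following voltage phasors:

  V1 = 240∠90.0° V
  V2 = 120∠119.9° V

Step 1 — Convert each phasor to rectangular form:
  V1 = 240·(cos(90.0°) + j·sin(90.0°)) = 0 + j240 V
  V2 = 120·(cos(119.9°) + j·sin(119.9°)) = -59.82 + j104 V
Step 2 — Sum components: V_total = -59.82 + j344 V.
Step 3 — Convert to polar: |V_total| = 349.2 V, ∠V_total = 99.9°.

V_total = 349.2∠99.9° V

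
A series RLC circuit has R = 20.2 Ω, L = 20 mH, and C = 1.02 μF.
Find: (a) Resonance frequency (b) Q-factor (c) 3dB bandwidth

Step 1 — Resonance condition Im(Z)=0 gives ω₀ = 1/√(LC).
Step 2 — ω₀ = 1/√(0.02·1.02e-06) = 7001 rad/s.
Step 3 — f₀ = ω₀/(2π) = 1114 Hz.
Step 4 — Series Q: Q = ω₀L/R = 7001·0.02/20.2 = 6.932.
Step 5 — 3dB bandwidth: Δω = ω₀/Q = 1010 rad/s; BW = Δω/(2π) = 160.7 Hz.

(a) f₀ = 1114 Hz  (b) Q = 6.932  (c) BW = 160.7 Hz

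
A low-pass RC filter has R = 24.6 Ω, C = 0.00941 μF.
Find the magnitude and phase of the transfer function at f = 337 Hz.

Step 1 — Angular frequency: ω = 2π·337 = 2117 rad/s.
Step 2 — Transfer function: H(jω) = 1/(1 + jωRC).
Step 3 — Denominator: 1 + jωRC = 1 + j·2117·24.6·9.41e-09 = 1 + j0.0004902.
Step 4 — H = 1 - j0.0004902.
Step 5 — Magnitude: |H| = 1 (-0.0 dB); phase: φ = -0.0°.

|H| = 1 (-0.0 dB), φ = -0.0°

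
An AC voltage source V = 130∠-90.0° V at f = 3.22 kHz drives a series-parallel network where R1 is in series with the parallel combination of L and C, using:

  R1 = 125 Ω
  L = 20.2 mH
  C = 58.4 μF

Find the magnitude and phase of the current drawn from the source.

Step 1 — Angular frequency: ω = 2π·f = 2π·3220 = 2.023e+04 rad/s.
Step 2 — Component impedances:
  R1: Z = R = 125 Ω
  L: Z = jωL = j·2.023e+04·0.0202 = 0 + j408.7 Ω
  C: Z = 1/(jωC) = -j/(ω·C) = 0 - j0.8464 Ω
Step 3 — Parallel branch: L || C = 1/(1/L + 1/C) = 0 - j0.8481 Ω.
Step 4 — Series with R1: Z_total = R1 + (L || C) = 125 - j0.8481 Ω = 125∠-0.4° Ω.
Step 5 — Source phasor: V = 130∠-90.0° V = 0 - j130 V.
Step 6 — Ohm's law: I = V / Z_total = (0 - j130) / (125 - j0.8481) = 0.007056 - j1.04 A.
Step 7 — Convert to polar: |I| = 1.04 A, ∠I = -89.6°.

I = 1.04∠-89.6° A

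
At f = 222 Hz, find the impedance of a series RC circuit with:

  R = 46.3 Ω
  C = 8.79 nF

Step 1 — Angular frequency: ω = 2π·f = 2π·222 = 1395 rad/s.
Step 2 — Component impedances:
  R: Z = R = 46.3 Ω
  C: Z = 1/(jωC) = -j/(ω·C) = 0 - j8.156e+04 Ω
Step 3 — Series combination: Z_total = R + C = 46.3 - j8.156e+04 Ω = 8.156e+04∠-90.0° Ω.

Z = 46.3 - j8.156e+04 Ω = 8.156e+04∠-90.0° Ω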